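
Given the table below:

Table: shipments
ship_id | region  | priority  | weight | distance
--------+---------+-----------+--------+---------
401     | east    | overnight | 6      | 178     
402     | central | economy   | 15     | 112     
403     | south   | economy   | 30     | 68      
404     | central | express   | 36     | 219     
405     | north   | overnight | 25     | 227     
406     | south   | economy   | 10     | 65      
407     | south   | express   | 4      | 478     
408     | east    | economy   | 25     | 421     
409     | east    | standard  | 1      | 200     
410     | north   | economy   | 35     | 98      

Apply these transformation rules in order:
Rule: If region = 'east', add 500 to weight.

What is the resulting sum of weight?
1687

Step 1: Count records where region = 'east': 3
Step 2: Total bonus added: 3 × 500 = 1500
Step 3: Original sum of weight: 187
Step 4: Final sum = 187 + 1500 = 1687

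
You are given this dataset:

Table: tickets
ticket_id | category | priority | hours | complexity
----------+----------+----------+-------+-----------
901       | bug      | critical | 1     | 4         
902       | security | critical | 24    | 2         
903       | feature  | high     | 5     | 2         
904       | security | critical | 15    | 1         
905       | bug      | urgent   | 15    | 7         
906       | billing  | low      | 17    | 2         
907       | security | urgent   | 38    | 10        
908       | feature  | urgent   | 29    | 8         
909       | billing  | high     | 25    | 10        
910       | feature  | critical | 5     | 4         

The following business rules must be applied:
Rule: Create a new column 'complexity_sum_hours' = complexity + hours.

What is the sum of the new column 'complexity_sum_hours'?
224

Step 1: For each record, compute complexity + hours
Example calculations:
  4 + 1 = 5
  2 + 24 = 26
  2 + 5 = 7
  ...
Step 2: Sum all derived values
Step 3: Total = 224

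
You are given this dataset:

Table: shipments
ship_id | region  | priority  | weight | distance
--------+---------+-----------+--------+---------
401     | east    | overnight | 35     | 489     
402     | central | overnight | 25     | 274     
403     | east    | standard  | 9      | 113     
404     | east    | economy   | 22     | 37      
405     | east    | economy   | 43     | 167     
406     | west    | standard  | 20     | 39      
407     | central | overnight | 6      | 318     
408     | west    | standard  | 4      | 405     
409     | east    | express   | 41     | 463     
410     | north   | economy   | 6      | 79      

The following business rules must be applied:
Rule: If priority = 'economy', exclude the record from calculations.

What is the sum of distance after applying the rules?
2101

Step 1: Identify records where priority = 'economy'
Step 2: The excluded records sum to 283
Step 3: Original total distance = 2384
Step 4: Remaining total = 2384 - 283 = 2101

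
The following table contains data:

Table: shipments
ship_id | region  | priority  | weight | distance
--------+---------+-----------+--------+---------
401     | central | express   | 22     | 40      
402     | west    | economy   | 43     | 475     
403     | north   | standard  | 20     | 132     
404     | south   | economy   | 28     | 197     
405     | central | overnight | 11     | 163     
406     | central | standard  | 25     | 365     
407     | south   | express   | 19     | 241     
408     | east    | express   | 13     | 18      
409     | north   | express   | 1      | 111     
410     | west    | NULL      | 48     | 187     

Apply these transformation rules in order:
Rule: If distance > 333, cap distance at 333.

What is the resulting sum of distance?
1755

Step 1: 2 records have distance > 333
Step 2: These records originally summed to 840
Step 3: After capping: 2 × 333 = 666
Step 4: Unaffected records sum: 1089
Step 5: Final sum = 666 + 1089 = 1755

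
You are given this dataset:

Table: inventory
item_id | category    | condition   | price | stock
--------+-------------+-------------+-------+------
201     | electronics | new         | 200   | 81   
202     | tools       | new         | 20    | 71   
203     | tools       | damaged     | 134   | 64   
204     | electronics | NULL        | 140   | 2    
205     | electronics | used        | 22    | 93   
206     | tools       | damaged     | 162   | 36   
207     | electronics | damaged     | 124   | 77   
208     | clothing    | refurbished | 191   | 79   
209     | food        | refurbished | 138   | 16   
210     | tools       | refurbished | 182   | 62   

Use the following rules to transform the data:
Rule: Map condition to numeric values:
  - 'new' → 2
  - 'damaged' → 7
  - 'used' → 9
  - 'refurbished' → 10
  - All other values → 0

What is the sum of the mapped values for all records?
64

Step 1: Apply mapping to each record
Step 2: Count by status:
  'new': 2 records × 2 = 4
  'damaged': 3 records × 7 = 21
  'used': 1 records × 9 = 9
  'refurbished': 3 records × 10 = 30
Step 3: Sum all mapped values = 64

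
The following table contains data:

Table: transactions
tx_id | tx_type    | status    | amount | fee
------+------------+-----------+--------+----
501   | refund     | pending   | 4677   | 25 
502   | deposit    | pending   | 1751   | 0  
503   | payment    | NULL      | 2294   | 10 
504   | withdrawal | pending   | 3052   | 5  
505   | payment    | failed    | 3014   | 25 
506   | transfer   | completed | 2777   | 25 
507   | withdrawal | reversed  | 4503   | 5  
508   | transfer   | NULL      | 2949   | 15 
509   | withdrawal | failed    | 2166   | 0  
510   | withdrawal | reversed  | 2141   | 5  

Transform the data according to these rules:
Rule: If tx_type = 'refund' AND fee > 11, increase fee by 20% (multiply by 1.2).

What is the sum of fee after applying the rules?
120.0

Step 1: Find records where tx_type = 'refund' AND fee > 11
Step 2: 1 records match, summing to 25
Step 3: After multiplier: 25 × 1.2 = 30.0
Step 4: Unaffected records sum: 90
Step 5: Final sum = 30.0 + 90 = 120.0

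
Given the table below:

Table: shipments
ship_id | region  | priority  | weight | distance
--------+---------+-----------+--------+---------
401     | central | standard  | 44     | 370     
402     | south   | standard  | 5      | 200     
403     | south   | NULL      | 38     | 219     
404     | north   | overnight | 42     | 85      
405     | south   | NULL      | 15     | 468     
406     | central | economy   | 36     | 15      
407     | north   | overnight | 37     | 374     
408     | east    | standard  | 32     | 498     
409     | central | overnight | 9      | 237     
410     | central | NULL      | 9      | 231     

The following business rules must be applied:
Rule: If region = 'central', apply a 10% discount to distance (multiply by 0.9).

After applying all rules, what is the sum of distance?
2611.7

Step 1: Records with region = 'central' have total distance = 853
Step 2: Apply multiplier: 853 × 0.9 = 767.7
Step 3: Other records total: 1844
Step 4: Final sum = 767.7 + 1844 = 2611.7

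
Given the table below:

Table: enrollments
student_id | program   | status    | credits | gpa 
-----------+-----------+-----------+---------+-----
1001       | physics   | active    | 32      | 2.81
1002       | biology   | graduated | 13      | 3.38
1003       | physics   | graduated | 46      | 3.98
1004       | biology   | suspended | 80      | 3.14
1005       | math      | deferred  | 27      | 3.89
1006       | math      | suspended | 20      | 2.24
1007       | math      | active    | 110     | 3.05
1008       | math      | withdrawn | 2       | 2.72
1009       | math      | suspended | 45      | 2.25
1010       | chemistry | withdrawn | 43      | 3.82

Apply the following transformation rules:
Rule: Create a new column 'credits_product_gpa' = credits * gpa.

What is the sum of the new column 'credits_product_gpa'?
1324.42

Step 1: For each record, compute credits * gpa
Example calculations:
  32 * 2.81 = 89.92
  13 * 3.38 = 43.94
  46 * 3.98 = 183.08
  ...
Step 2: Sum all derived values
Step 3: Total = 1324.42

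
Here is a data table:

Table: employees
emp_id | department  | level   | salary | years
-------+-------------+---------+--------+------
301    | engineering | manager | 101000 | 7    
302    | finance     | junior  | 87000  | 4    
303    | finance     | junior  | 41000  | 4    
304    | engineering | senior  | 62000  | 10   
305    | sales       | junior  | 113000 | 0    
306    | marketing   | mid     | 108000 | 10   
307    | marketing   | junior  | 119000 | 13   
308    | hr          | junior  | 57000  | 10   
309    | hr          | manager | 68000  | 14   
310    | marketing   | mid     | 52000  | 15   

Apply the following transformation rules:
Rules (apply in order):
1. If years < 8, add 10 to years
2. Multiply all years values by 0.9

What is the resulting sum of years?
114.3

Step 1: Apply Rule 1 - Add 10 to records with years < 8
  - 4 records affected: 15 + (4 × 10) = 55
  - Unaffected records: 72
  - Sum after Rule 1: 127
Step 2: Apply Rule 2 - Multiply all by 0.9
  - 127 × 0.9 = 114.3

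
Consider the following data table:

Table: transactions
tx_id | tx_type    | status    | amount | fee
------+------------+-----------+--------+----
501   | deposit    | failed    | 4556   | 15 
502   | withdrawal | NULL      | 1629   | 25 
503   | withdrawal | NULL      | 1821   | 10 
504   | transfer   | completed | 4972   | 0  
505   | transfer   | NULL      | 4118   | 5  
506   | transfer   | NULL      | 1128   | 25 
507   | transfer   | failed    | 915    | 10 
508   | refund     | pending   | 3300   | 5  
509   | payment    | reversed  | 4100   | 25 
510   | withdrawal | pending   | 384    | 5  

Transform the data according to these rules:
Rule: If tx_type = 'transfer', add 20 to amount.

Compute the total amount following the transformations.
27003

Step 1: Count records where tx_type = 'transfer': 4
Step 2: Total bonus added: 4 × 20 = 80
Step 3: Original sum of amount: 26923
Step 4: Final sum = 26923 + 80 = 27003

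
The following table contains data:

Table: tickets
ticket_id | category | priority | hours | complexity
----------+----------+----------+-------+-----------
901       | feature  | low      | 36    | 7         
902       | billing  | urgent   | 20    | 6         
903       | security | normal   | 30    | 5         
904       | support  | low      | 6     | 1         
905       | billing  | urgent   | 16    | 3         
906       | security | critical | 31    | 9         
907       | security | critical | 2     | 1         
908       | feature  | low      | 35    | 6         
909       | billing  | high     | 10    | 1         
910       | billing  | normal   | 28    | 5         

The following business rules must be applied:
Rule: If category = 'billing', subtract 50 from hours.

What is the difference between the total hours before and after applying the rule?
200

Step 1: Original sum of hours = 214
Step 2: 4 records have category = 'billing'
Step 3: Each affected record changes by -50
Step 4: Total change = 4 × -50 = -200
Step 5: New sum = 214 + -200 = 14
Step 6: Difference = |14 - 214| = 200
        (Sum decreased by 200)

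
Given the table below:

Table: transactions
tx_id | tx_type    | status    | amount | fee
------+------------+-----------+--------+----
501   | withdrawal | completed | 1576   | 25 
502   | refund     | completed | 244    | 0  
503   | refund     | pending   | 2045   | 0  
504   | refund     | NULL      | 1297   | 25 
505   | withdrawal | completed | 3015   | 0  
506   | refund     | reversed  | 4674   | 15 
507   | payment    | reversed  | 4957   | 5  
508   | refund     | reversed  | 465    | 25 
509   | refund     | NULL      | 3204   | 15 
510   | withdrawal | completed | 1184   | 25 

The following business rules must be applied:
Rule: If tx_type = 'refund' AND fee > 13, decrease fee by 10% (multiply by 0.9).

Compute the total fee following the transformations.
127.0

Step 1: Find records where tx_type = 'refund' AND fee > 13
Step 2: 4 records match, summing to 80
Step 3: After multiplier: 80 × 0.9 = 72.0
Step 4: Unaffected records sum: 55
Step 5: Final sum = 72.0 + 55 = 127.0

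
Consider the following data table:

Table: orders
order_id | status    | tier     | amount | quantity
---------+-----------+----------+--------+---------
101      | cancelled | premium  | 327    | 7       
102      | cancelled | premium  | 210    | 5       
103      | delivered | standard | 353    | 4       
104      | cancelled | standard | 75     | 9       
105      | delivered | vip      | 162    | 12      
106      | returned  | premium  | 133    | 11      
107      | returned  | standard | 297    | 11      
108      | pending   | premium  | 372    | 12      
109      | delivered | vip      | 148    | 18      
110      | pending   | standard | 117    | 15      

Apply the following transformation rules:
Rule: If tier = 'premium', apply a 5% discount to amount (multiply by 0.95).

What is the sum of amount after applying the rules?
2141.9

Step 1: Records with tier = 'premium' have total amount = 1042
Step 2: Apply multiplier: 1042 × 0.95 = 989.9
Step 3: Other records total: 1152
Step 4: Final sum = 989.9 + 1152 = 2141.9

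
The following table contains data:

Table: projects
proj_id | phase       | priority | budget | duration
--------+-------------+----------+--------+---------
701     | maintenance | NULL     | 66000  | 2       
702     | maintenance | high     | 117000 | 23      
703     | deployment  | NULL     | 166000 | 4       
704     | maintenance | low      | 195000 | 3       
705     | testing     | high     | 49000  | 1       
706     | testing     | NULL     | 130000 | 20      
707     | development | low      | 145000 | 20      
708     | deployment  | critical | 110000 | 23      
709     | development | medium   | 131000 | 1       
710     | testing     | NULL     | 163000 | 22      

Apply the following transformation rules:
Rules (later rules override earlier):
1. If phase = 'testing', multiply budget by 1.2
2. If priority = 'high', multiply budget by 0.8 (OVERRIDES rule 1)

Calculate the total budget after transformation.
1297400.0

Step 1: Rule 2 takes priority for records with priority = 'high'
  - 2 records: 166000 × 0.8 = 132800.0
Step 2: Rule 1 applies to remaining records with phase = 'testing'
  - 2 records: 293000 × 1.2 = 351600.0
Step 3: Other records unchanged: 813000
Step 4: Final sum = 132800.0 + 351600.0 + 813000 = 1297400.0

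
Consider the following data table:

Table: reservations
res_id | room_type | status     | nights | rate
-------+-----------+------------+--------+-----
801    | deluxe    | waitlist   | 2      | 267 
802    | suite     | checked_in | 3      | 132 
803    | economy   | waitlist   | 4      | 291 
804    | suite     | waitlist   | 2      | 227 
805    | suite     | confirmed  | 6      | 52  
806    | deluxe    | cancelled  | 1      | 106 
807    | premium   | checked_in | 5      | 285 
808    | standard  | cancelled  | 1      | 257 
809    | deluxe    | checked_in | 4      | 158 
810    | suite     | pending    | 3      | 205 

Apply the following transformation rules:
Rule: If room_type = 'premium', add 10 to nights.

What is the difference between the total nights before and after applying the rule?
10

Step 1: Original sum of nights = 31
Step 2: 1 records have room_type = 'premium'
Step 3: Each affected record changes by 10
Step 4: Total change = 1 × 10 = 10
Step 5: New sum = 31 + 10 = 41
Step 6: Difference = |41 - 31| = 10
        (Sum increased by 10)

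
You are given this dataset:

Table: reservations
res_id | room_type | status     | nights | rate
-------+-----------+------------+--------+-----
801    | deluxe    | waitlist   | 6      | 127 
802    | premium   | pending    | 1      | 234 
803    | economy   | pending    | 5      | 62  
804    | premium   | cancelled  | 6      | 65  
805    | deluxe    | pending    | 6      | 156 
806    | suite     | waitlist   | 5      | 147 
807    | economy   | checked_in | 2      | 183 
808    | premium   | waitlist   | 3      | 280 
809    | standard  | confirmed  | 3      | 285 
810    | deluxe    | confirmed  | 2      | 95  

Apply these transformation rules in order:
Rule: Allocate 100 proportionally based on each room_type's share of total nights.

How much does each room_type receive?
deluxe: 35.9, economy: 17.95, premium: 25.64, standard: 7.69, suite: 12.82

Step 1: Calculate total nights = 39
Step 2: Calculate each room_type's proportion:
  deluxe: 14/39 = 35.90% → 35.9
  economy: 7/39 = 17.95% → 17.95
  premium: 10/39 = 25.64% → 25.64
  standard: 3/39 = 7.69% → 7.69
  suite: 5/39 = 12.82% → 12.82
Step 3: Verify: sum of allocations ≈ 100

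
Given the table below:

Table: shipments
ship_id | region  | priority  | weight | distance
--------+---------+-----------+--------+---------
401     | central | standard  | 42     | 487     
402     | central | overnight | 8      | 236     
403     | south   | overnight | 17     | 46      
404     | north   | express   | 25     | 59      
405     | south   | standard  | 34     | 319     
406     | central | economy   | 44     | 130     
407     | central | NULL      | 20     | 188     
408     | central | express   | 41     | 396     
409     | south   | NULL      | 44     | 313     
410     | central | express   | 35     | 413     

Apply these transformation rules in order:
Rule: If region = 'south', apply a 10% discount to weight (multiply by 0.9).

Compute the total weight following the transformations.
300.5

Step 1: Records with region = 'south' have total weight = 95
Step 2: Apply multiplier: 95 × 0.9 = 85.5
Step 3: Other records total: 215
Step 4: Final sum = 85.5 + 215 = 300.5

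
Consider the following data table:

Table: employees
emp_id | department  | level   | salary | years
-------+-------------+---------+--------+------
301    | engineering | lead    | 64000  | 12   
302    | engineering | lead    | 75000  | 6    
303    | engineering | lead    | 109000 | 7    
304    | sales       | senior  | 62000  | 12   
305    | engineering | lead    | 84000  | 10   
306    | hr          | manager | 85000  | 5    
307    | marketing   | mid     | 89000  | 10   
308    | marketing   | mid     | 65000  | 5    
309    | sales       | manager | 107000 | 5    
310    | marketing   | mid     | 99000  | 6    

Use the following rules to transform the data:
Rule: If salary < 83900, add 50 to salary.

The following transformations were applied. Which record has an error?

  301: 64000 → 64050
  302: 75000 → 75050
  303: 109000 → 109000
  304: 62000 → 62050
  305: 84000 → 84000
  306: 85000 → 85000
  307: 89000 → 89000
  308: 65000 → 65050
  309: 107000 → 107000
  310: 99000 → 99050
Record 310 has an error. The correct transformed value should be 99000, not 99050.

Step 1: Check each record against the rule
Step 2: Record 310 has salary = 99000
Step 3: Since 99000 >= 83900, the bonus should not have been applied
Step 4: Correct value = 99000, but claimed value = 99050
Conclusion: Record 310 has the error.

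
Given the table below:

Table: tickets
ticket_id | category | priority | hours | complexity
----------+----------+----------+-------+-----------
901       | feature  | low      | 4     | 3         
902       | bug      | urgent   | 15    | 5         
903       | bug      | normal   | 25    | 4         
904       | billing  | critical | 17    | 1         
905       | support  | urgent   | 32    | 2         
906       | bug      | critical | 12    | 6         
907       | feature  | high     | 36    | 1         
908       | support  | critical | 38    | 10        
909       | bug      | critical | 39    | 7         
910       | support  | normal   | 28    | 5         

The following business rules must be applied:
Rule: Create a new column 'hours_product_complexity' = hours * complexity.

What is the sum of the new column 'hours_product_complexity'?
1169

Step 1: For each record, compute hours * complexity
Example calculations:
  4 * 3 = 12
  15 * 5 = 75
  25 * 4 = 100
  ...
Step 2: Sum all derived values
Step 3: Total = 1169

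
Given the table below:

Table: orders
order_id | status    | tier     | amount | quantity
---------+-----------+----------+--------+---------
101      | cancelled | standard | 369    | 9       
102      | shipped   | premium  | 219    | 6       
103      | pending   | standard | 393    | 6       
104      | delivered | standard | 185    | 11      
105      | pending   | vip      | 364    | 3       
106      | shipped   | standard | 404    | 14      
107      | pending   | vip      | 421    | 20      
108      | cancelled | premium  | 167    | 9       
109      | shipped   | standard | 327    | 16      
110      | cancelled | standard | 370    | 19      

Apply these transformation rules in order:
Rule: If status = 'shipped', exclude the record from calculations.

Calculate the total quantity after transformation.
77

Step 1: Identify records where status = 'shipped'
Step 2: The excluded records sum to 36
Step 3: Original total quantity = 113
Step 4: Remaining total = 113 - 36 = 77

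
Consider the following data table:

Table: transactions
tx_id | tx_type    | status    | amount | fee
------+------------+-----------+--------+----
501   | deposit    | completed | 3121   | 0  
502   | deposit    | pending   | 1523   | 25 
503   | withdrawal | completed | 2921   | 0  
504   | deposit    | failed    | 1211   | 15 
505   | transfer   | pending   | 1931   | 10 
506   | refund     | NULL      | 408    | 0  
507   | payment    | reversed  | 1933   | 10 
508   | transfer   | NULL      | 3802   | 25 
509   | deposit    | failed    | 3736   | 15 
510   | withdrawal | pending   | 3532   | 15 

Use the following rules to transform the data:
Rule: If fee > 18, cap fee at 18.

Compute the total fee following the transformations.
101

Step 1: 2 records have fee > 18
Step 2: These records originally summed to 50
Step 3: After capping: 2 × 18 = 36
Step 4: Unaffected records sum: 65
Step 5: Final sum = 36 + 65 = 101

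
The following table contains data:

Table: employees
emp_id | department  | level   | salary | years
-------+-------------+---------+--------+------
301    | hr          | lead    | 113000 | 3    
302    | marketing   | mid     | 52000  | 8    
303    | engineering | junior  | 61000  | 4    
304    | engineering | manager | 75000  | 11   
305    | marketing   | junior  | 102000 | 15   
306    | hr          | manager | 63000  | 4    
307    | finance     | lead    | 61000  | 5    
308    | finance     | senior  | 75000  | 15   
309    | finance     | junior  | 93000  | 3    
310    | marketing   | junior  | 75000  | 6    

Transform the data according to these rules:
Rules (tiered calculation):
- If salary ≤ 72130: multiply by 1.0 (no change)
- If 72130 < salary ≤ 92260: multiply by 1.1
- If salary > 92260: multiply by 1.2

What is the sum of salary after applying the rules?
854100.0

Step 1: Tier 1 (salary ≤ 72130): 4 records, sum = 237000 × 1.0 = 237000.0
Step 2: Tier 2 (72130 < salary ≤ 92260): 3 records, sum = 225000 × 1.1 = 247500.0
Step 3: Tier 3 (salary > 92260): 3 records, sum = 308000 × 1.2 = 369600.0
Step 4: Final sum = 237000.0 + 247500.0 + 369600.0 = 854100.0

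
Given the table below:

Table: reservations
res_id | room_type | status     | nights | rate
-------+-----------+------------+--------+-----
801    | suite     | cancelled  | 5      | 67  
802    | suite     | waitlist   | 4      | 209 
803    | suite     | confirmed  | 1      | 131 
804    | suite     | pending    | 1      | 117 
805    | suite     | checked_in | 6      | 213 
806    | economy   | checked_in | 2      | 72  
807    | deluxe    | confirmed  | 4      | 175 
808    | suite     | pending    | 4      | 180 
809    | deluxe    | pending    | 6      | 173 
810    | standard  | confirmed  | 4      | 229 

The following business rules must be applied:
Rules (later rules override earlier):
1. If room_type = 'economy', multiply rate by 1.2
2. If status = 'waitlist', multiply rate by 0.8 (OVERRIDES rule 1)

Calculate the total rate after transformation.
1538.6

Step 1: Rule 2 takes priority for records with status = 'waitlist'
  - 1 records: 209 × 0.8 = 167.2
Step 2: Rule 1 applies to remaining records with room_type = 'economy'
  - 1 records: 72 × 1.2 = 86.4
Step 3: Other records unchanged: 1285
Step 4: Final sum = 167.2 + 86.4 + 1285 = 1538.6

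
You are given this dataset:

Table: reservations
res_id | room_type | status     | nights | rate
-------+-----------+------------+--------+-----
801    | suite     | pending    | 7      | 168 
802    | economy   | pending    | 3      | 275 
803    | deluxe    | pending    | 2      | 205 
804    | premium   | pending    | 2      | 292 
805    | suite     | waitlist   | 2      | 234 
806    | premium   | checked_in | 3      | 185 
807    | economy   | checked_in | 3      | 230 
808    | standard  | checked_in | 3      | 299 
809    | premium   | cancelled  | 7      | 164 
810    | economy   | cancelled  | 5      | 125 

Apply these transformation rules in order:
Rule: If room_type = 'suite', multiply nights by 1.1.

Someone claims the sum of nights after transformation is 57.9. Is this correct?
No, the correct result is 37.9.

Step 1: Calculate the correct sum after transformation
Step 2: Apply multiplier 1.1 to records where room_type = 'suite'
Step 3: Correct result = 37.9
Step 4: Claimed result = 57.9
Step 5: 37.9 ≠ 57.9
Conclusion: The claimed result is incorrect. The correct answer is 37.9.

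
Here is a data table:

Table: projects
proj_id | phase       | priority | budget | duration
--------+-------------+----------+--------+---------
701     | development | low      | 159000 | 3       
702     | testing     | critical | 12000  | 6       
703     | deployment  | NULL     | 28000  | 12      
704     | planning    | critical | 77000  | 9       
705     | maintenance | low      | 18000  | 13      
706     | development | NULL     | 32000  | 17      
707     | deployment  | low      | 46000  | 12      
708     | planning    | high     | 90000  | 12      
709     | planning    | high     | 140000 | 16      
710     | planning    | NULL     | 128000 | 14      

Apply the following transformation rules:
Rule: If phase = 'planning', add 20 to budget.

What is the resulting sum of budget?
730080

Step 1: Count records where phase = 'planning': 4
Step 2: Total bonus added: 4 × 20 = 80
Step 3: Original sum of budget: 730000
Step 4: Final sum = 730000 + 80 = 730080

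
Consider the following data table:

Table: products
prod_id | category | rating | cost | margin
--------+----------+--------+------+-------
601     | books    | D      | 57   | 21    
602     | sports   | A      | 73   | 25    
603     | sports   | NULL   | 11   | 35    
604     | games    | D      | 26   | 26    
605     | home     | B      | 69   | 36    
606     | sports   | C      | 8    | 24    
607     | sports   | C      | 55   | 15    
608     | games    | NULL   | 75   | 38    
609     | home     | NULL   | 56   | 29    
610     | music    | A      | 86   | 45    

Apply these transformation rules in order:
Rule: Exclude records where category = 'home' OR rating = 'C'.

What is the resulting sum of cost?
328

Step 1: Find records where category = 'home' OR rating = 'C'
Step 2: 4 records match, summing to 188
Step 3: Original sum: 516
Step 4: Remaining sum = 516 - 188 = 328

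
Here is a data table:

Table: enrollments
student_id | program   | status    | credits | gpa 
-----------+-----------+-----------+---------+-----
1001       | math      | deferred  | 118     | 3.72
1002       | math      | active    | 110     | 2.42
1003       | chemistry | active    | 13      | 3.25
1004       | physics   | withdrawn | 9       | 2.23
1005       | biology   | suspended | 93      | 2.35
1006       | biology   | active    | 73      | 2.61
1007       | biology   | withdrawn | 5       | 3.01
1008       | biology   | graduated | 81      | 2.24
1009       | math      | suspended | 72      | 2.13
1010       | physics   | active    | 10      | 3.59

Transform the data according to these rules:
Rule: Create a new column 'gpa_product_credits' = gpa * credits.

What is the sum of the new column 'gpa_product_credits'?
1562.31

Step 1: For each record, compute gpa * credits
Example calculations:
  3.72 * 118 = 438.96
  2.42 * 110 = 266.2
  3.25 * 13 = 42.25
  ...
Step 2: Sum all derived values
Step 3: Total = 1562.31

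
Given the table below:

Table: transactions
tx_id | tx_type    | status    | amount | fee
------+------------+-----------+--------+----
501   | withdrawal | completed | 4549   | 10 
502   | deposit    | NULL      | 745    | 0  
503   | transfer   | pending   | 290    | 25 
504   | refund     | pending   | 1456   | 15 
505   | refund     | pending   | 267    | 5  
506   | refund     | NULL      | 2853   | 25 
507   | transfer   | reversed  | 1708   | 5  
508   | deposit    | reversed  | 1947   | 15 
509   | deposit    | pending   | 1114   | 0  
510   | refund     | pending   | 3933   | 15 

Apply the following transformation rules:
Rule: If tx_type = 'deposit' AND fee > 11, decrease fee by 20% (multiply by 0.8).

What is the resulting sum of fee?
112.0

Step 1: Find records where tx_type = 'deposit' AND fee > 11
Step 2: 1 records match, summing to 15
Step 3: After multiplier: 15 × 0.8 = 12.0
Step 4: Unaffected records sum: 100
Step 5: Final sum = 12.0 + 100 = 112.0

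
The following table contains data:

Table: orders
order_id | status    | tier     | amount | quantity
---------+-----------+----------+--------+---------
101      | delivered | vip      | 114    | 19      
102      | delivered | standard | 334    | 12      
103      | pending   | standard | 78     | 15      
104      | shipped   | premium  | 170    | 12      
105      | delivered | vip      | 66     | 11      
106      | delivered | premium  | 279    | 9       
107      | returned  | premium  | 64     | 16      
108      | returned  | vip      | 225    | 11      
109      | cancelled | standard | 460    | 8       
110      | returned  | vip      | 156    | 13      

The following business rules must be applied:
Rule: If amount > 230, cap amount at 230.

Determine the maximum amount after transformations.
230

Step 1: Original maximum amount = 460
Step 2: Apply cap at 230
Step 3: 3 records had amount > 230 and were capped
Step 4: Maximum after transformation = 230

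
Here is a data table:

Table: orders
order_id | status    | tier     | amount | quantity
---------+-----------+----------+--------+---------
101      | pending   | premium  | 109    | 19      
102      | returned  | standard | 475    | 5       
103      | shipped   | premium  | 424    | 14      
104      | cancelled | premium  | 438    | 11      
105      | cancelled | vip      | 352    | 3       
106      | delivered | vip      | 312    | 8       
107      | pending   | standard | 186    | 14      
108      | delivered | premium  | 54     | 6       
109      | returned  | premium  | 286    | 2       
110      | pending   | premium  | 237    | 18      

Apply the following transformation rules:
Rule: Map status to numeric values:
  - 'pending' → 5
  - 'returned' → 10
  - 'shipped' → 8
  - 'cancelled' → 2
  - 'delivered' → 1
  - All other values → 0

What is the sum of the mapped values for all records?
49

Step 1: Apply mapping to each record
Step 2: Count by status:
  'pending': 3 records × 5 = 15
  'returned': 2 records × 10 = 20
  'shipped': 1 records × 8 = 8
  'cancelled': 2 records × 2 = 4
  'delivered': 2 records × 1 = 2
Step 3: Sum all mapped values = 49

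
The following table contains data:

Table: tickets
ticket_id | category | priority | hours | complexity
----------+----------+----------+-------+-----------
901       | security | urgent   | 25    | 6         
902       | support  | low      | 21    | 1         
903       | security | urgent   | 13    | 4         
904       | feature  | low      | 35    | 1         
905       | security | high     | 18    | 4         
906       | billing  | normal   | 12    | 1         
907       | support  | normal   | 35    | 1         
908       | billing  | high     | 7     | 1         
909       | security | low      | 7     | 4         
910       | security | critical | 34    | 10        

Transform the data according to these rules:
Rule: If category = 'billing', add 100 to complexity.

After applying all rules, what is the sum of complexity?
233

Step 1: Count records where category = 'billing': 2
Step 2: Total bonus added: 2 × 100 = 200
Step 3: Original sum of complexity: 33
Step 4: Final sum = 33 + 200 = 233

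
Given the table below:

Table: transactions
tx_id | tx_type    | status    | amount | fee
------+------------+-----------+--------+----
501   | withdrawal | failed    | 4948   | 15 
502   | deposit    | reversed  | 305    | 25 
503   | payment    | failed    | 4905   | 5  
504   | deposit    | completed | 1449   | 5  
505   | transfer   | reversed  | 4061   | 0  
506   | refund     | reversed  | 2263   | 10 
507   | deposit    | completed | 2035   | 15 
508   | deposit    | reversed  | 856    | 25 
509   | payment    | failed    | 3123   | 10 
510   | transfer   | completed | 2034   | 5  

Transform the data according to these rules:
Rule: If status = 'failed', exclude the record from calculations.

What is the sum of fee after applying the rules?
85

Step 1: Identify records where status = 'failed'
Step 2: The excluded records sum to 30
Step 3: Original total fee = 115
Step 4: Remaining total = 115 - 30 = 85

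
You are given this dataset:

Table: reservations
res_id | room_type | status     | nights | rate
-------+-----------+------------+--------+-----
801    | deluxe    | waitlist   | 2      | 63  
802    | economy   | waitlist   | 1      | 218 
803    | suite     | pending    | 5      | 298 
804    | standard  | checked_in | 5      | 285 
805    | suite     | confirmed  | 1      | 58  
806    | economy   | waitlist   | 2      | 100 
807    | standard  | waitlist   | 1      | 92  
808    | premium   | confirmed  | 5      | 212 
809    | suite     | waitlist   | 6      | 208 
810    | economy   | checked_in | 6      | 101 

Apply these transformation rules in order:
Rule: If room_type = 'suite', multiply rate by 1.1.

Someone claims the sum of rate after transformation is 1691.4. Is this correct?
Yes, the result is correct.

Step 1: Calculate the correct sum after transformation
Step 2: Apply multiplier 1.1 to records where room_type = 'suite'
Step 3: Correct result = 1691.4
Step 4: Claimed result = 1691.4
Step 5: 1691.4 = 1691.4 ✓
Conclusion: The claimed result is correct.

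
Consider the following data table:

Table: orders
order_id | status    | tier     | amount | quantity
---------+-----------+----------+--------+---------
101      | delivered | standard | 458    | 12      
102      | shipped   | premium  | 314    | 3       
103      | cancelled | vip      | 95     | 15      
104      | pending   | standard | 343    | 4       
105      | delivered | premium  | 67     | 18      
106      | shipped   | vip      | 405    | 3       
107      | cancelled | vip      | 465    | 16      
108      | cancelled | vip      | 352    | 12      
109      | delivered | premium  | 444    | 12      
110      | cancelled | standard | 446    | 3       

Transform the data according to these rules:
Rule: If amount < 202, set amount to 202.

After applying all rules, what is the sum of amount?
3631

Step 1: 2 records have amount < 202
Step 2: These records originally summed to 162
Step 3: After setting to minimum: 2 × 202 = 404
Step 4: Unaffected records sum: 3227
Step 5: Final sum = 404 + 3227 = 3631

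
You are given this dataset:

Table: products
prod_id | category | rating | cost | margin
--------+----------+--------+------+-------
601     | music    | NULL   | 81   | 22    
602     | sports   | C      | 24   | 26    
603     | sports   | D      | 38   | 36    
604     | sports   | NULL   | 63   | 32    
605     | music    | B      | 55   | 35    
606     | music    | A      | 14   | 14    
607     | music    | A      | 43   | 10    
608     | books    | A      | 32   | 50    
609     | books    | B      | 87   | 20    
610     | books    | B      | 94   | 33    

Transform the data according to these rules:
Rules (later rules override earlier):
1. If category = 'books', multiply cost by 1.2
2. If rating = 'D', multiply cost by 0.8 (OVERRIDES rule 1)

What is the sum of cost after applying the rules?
566.0

Step 1: Rule 2 takes priority for records with rating = 'D'
  - 1 records: 38 × 0.8 = 30.4
Step 2: Rule 1 applies to remaining records with category = 'books'
  - 3 records: 213 × 1.2 = 255.6
Step 3: Other records unchanged: 280
Step 4: Final sum = 30.4 + 255.6 + 280 = 566.0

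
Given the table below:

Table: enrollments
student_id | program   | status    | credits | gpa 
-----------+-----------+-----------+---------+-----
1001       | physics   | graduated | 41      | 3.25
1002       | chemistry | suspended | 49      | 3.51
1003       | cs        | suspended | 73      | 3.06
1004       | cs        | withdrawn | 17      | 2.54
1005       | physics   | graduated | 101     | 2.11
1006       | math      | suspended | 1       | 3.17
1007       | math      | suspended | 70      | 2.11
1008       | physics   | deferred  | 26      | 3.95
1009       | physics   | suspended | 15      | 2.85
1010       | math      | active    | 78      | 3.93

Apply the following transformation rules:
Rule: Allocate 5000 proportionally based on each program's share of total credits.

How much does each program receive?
chemistry: 520.17, cs: 955.41, math: 1581.74, physics: 1942.68

Step 1: Calculate total credits = 471
Step 2: Calculate each program's proportion:
  chemistry: 49/471 = 10.40% → 520.17
  cs: 90/471 = 19.11% → 955.41
  math: 149/471 = 31.63% → 1581.74
  physics: 183/471 = 38.85% → 1942.68
Step 3: Verify: sum of allocations ≈ 5000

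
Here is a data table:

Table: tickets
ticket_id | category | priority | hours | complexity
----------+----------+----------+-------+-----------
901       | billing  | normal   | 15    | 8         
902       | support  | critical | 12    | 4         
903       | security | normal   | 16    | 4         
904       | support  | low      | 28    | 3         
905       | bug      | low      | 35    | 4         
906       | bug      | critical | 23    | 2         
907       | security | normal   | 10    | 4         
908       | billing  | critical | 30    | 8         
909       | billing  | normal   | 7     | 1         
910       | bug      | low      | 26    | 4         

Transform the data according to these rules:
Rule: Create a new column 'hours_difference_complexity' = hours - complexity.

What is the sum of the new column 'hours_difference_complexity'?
160

Step 1: For each record, compute hours - complexity
Example calculations:
  15 - 8 = 7
  12 - 4 = 8
  16 - 4 = 12
  ...
Step 2: Sum all derived values
Step 3: Total = 160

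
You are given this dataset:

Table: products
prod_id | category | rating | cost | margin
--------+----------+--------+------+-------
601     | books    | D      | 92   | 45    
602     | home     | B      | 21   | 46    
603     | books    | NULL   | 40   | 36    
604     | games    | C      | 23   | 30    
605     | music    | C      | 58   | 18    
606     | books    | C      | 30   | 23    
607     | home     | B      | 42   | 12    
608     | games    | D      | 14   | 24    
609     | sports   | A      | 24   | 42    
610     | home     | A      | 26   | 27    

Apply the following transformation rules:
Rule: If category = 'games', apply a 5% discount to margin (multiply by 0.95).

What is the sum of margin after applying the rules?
300.3

Step 1: Records with category = 'games' have total margin = 54
Step 2: Apply multiplier: 54 × 0.95 = 51.3
Step 3: Other records total: 249
Step 4: Final sum = 51.3 + 249 = 300.3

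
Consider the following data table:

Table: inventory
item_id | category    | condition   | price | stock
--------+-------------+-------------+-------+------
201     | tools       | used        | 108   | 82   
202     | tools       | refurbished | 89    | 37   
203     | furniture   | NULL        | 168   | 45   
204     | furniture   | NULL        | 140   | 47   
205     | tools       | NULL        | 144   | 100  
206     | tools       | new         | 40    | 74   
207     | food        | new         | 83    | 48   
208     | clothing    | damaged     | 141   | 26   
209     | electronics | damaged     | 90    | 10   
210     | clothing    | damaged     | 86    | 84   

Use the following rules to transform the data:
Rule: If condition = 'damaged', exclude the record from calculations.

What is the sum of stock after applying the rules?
433

Step 1: Identify records where condition = 'damaged'
Step 2: The excluded records sum to 120
Step 3: Original total stock = 553
Step 4: Remaining total = 553 - 120 = 433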